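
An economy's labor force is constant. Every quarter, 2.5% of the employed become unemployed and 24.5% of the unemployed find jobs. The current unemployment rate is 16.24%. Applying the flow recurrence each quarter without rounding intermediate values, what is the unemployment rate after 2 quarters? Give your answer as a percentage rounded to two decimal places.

Unemployment rate after two quarters ≈ 12.98%.

With a fixed labor force, u_{t+1} = u_t + s·(1−u_t) − f·u_t = u_t·(1−s−f) + s.
Here 1−s−f = 0.730 and s = 0.025.
u_1 = 0.162400 × 0.730 + 0.025 = 0.143552.
u_2 = 0.143552 × 0.730 + 0.025 = 0.129793.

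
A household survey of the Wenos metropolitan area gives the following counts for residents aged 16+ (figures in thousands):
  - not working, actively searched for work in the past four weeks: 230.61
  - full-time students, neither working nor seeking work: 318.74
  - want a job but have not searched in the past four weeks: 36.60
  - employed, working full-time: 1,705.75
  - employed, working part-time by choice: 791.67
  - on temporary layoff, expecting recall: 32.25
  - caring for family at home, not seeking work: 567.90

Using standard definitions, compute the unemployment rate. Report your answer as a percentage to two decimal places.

Unemployment rate ≈ 9.52%.

Employed = 1,705.75 + 791.67 = 2,497.42 thousand.
Unemployed = 230.61 + 32.25 = 262.86 thousand (jobless and actively searching, or on temporary layoff).
Labor force = 2,497.42 + 262.86 = 2,760.28 thousand.
Unemployment rate = 262.86 / 2,760.28 = 9.52%.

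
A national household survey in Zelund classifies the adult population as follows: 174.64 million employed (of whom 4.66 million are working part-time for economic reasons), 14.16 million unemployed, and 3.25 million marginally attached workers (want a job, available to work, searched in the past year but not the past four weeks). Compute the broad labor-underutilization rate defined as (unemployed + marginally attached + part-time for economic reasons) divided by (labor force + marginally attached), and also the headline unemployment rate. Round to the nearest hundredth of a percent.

Labor force = 174.64 + 14.16 = 188.80 million.
Numerator = 14.16 + 3.25 + 4.66 = 22.07 million.
Denominator = 188.80 + 3.25 = 192.05 million.
Broad rate = 22.07 / 192.05 = 11.49%.
Headline unemployment rate = 14.16 / 188.80 = 7.50%.

Broad underutilization rate ≈ 11.49%; headline unemployment rate ≈ 7.50%.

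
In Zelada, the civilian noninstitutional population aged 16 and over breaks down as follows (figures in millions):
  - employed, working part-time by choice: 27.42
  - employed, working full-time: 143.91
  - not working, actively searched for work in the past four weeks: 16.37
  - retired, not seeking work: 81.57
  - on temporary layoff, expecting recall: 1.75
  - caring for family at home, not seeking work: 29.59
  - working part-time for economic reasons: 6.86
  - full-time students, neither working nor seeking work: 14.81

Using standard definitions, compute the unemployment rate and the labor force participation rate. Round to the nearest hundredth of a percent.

Unemployment rate ≈ 9.23%; labor force participation rate ≈ 60.91%.

Employed = 27.42 + 143.91 + 6.86 = 178.19 million (anyone who worked, including part-time for economic reasons, counts as employed).
Unemployed = 16.37 + 1.75 = 18.12 million (jobless and actively searching, or on temporary layoff).
Labor force = 178.19 + 18.12 = 196.31 million.
Not in labor force = 81.57 + 29.59 + 14.81 = 125.97 million (those not working and not actively searching are outside the labor force).
Civilian working-age population = 196.31 + 125.97 = 322.28 million.
Unemployment rate = 18.12 / 196.31 = 9.23%.
Labor force participation rate = 196.31 / 322.28 = 60.91%.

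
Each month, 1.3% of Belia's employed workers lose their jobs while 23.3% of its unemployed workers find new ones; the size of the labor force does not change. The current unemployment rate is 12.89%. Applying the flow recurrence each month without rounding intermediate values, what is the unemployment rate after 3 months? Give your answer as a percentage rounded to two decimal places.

With a fixed labor force, u_{t+1} = u_t + s·(1−u_t) − f·u_t = u_t·(1−s−f) + s.
Here 1−s−f = 0.754 and s = 0.013.
u_1 = 0.128900 × 0.754 + 0.013 = 0.110191.
u_2 = 0.110191 × 0.754 + 0.013 = 0.096084.
u_3 = 0.096084 × 0.754 + 0.013 = 0.085447.

Unemployment rate after three months ≈ 8.54%.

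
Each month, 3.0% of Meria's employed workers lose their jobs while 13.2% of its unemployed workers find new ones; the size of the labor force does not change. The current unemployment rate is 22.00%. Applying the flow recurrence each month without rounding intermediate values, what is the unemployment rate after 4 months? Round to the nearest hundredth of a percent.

Unemployment rate after four months ≈ 20.24%.

With a fixed labor force, u_{t+1} = u_t + s·(1−u_t) − f·u_t = u_t·(1−s−f) + s.
Here 1−s−f = 0.838 and s = 0.030.
u_1 = 0.220000 × 0.838 + 0.030 = 0.214360.
u_2 = 0.214360 × 0.838 + 0.030 = 0.209634.
u_3 = 0.209634 × 0.838 + 0.030 = 0.205673.
u_4 = 0.205673 × 0.838 + 0.030 = 0.202354.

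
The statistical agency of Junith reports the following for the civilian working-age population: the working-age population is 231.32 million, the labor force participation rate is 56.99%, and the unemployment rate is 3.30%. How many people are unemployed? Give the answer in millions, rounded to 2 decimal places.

Labor force = 0.5699 × 231.32 = 131.83 million.
Unemployed = 0.0330 × 131.83 ≈ 4.35 million.

About 4.35 million are unemployed.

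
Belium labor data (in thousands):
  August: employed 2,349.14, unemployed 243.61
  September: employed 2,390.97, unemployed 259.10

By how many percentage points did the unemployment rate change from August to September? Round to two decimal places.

The unemployment rate changed by +0.38 percentage points.

August: labor force = 2,349.14 + 243.61 = 2,592.75; u = 243.61/2,592.75 = 9.40%.
September: labor force = 2,390.97 + 259.10 = 2,650.07; u = 259.10/2,650.07 = 9.78%.
Change = 9.78% − 9.40% = +0.38 pp.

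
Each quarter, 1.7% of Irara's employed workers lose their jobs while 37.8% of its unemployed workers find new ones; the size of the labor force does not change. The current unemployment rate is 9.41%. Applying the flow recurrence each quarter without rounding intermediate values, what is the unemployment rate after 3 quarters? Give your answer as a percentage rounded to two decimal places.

Unemployment rate after three quarters ≈ 5.43%.

With a fixed labor force, u_{t+1} = u_t + s·(1−u_t) − f·u_t = u_t·(1−s−f) + s.
Here 1−s−f = 0.605 and s = 0.017.
u_1 = 0.094100 × 0.605 + 0.017 = 0.073931.
u_2 = 0.073931 × 0.605 + 0.017 = 0.061728.
u_3 = 0.061728 × 0.605 + 0.017 = 0.054345.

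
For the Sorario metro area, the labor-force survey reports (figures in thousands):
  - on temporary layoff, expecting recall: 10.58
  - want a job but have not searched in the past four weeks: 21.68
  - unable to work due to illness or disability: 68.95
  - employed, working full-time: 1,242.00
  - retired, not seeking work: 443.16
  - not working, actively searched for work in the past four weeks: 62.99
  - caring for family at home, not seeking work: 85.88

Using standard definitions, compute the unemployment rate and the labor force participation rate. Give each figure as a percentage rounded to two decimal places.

Unemployment rate ≈ 5.59%; labor force participation rate ≈ 67.98%.

Employed = 1,242.00 thousand.
Unemployed = 10.58 + 62.99 = 73.57 thousand (jobless and actively searching, or on temporary layoff).
Labor force = 1,242.00 + 73.57 = 1,315.57 thousand.
Not in labor force = 21.68 + 68.95 + 443.16 + 85.88 = 619.67 thousand (those not working and not actively searching are outside the labor force — including those who want a job but have given up searching).
Civilian working-age population = 1,315.57 + 619.67 = 1,935.24 thousand.
Unemployment rate = 73.57 / 1,315.57 = 5.59%.
Labor force participation rate = 1,315.57 / 1,935.24 = 67.98%.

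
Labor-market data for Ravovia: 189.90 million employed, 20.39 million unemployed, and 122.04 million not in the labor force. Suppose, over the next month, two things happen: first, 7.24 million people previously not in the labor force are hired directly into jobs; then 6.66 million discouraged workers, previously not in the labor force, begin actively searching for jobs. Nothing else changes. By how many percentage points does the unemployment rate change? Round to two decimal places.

The unemployment rate changes by +2.37 percentage points.

Initially, labor force = 189.90 + 20.39 = 210.29 million, so u = 20.39/210.29 = 9.70%.
After the first change, employed and labor force both rise by 7.24; unemployed unchanged → E = 197.14, U = 20.39, labor force = 217.53 million.
After the second change, unemployed and labor force both rise by 6.66 → E = 197.14, U = 27.05, labor force = 224.19 million.
New unemployment rate = 27.05 / 224.19 = 12.07%.
Change = 12.07% − 9.70% = +2.37 percentage points.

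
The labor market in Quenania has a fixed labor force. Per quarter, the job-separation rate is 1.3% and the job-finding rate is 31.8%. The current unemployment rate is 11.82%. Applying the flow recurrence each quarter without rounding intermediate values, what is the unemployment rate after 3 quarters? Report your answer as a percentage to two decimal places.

Unemployment rate after three quarters ≈ 6.29%.

With a fixed labor force, u_{t+1} = u_t + s·(1−u_t) − f·u_t = u_t·(1−s−f) + s.
Here 1−s−f = 0.669 and s = 0.013.
u_1 = 0.118200 × 0.669 + 0.013 = 0.092076.
u_2 = 0.092076 × 0.669 + 0.013 = 0.074599.
u_3 = 0.074599 × 0.669 + 0.013 = 0.062907.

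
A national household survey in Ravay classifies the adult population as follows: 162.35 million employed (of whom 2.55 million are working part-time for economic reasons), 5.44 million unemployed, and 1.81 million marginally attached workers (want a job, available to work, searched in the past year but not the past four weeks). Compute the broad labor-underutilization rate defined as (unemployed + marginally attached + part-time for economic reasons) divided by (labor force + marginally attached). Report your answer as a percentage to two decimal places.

Broad underutilization rate ≈ 5.78%.

Labor force = 162.35 + 5.44 = 167.79 million.
Numerator = 5.44 + 1.81 + 2.55 = 9.80 million.
Denominator = 167.79 + 1.81 = 169.60 million.
Broad rate = 9.80 / 169.60 = 5.78%.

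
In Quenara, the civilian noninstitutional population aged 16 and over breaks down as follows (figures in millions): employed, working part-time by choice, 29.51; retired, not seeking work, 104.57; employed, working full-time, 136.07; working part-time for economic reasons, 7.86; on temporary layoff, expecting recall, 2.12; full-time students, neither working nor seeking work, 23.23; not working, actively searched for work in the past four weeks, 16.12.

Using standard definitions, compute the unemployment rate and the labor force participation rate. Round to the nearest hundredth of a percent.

Employed = 29.51 + 136.07 + 7.86 = 173.44 million (anyone who worked, including part-time for economic reasons, counts as employed).
Unemployed = 2.12 + 16.12 = 18.24 million (jobless and actively searching, or on temporary layoff).
Labor force = 173.44 + 18.24 = 191.68 million.
Not in labor force = 104.57 + 23.23 = 127.80 million (those not working and not actively searching are outside the labor force).
Civilian working-age population = 191.68 + 127.80 = 319.48 million.
Unemployment rate = 18.24 / 191.68 = 9.52%.
Labor force participation rate = 191.68 / 319.48 = 60.00%.

Unemployment rate ≈ 9.52%; labor force participation rate ≈ 60.00%.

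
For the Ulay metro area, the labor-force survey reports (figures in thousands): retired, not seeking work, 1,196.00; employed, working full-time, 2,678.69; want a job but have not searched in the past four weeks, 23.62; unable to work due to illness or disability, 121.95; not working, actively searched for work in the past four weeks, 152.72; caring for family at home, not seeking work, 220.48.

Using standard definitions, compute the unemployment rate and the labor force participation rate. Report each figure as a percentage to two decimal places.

Unemployment rate ≈ 5.39%; labor force participation rate ≈ 64.45%.

Employed = 2,678.69 thousand.
Unemployed = 152.72 thousand.
Labor force = 2,678.69 + 152.72 = 2,831.41 thousand.
Not in labor force = 1,196.00 + 23.62 + 121.95 + 220.48 = 1,562.05 thousand (those not working and not actively searching are outside the labor force — including those who want a job but have given up searching).
Civilian working-age population = 2,831.41 + 1,562.05 = 4,393.46 thousand.
Unemployment rate = 152.72 / 2,831.41 = 5.39%.
Labor force participation rate = 2,831.41 / 4,393.46 = 64.45%.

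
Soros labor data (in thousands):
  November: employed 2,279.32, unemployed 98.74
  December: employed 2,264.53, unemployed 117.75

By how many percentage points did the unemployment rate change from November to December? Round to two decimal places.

November: labor force = 2,279.32 + 98.74 = 2,378.06; u = 98.74/2,378.06 = 4.15%.
December: labor force = 2,264.53 + 117.75 = 2,382.28; u = 117.75/2,382.28 = 4.94%.
Change = 4.94% − 4.15% = +0.79 pp.

The unemployment rate changed by +0.79 percentage points.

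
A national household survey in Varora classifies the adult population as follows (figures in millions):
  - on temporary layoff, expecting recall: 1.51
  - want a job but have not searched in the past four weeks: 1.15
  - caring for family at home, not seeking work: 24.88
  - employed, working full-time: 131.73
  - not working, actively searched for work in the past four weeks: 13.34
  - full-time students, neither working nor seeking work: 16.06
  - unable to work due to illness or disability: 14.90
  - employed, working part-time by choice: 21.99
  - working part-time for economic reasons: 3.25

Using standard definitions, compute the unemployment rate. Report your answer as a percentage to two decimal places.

Employed = 131.73 + 21.99 + 3.25 = 156.97 million (anyone who worked, including part-time for economic reasons, counts as employed).
Unemployed = 1.51 + 13.34 = 14.85 million (jobless and actively searching, or on temporary layoff).
Labor force = 156.97 + 14.85 = 171.82 million.
Unemployment rate = 14.85 / 171.82 = 8.64%.

Unemployment rate ≈ 8.64%.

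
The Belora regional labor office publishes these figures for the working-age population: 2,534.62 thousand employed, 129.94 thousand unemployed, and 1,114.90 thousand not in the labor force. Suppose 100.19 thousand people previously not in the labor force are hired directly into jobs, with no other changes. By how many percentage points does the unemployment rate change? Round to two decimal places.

Initially, labor force = 2,534.62 + 129.94 = 2,664.56 thousand, so u = 129.94/2,664.56 = 4.88%.
After the change, employed and labor force both rise by 100.19; unemployed unchanged → E = 2,634.81, U = 129.94, labor force = 2,764.75 thousand.
New unemployment rate = 129.94 / 2,764.75 = 4.70%.
Change = 4.70% − 4.88% = −0.18 percentage points.

The unemployment rate changes by −0.18 percentage points.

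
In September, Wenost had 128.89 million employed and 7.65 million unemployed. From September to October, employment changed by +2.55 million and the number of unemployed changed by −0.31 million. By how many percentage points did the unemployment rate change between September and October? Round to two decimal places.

September: labor force = 128.89 + 7.65 = 136.54; u = 7.65/136.54 = 5.60%.
October: labor force = 131.44 + 7.34 = 138.78; u = 7.34/138.78 = 5.29%.
Change = 5.29% − 5.60% = −0.31 pp.

The unemployment rate changed by −0.31 percentage points.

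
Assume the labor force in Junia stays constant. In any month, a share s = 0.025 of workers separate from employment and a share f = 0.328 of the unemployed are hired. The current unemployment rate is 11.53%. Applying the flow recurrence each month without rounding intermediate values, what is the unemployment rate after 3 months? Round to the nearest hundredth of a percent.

Unemployment rate after three months ≈ 8.29%.

With a fixed labor force, u_{t+1} = u_t + s·(1−u_t) − f·u_t = u_t·(1−s−f) + s.
Here 1−s−f = 0.647 and s = 0.025.
u_1 = 0.115300 × 0.647 + 0.025 = 0.099599.
u_2 = 0.099599 × 0.647 + 0.025 = 0.089441.
u_3 = 0.089441 × 0.647 + 0.025 = 0.082868.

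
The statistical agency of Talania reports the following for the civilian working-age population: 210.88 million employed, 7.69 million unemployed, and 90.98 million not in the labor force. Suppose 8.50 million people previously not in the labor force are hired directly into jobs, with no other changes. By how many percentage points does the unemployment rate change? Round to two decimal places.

Initially, labor force = 210.88 + 7.69 = 218.57 million, so u = 7.69/218.57 = 3.52%.
After the change, employed and labor force both rise by 8.50; unemployed unchanged → E = 219.38, U = 7.69, labor force = 227.07 million.
New unemployment rate = 7.69 / 227.07 = 3.39%.
Change = 3.39% − 3.52% = −0.13 percentage points.

The unemployment rate changes by −0.13 percentage points.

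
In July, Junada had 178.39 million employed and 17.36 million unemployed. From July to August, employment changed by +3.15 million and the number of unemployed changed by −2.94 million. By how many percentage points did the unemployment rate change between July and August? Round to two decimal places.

July: labor force = 178.39 + 17.36 = 195.75; u = 17.36/195.75 = 8.87%.
August: labor force = 181.54 + 14.42 = 195.96; u = 14.42/195.96 = 7.36%.
Change = 7.36% − 8.87% = −1.51 pp.

The unemployment rate changed by −1.51 percentage points.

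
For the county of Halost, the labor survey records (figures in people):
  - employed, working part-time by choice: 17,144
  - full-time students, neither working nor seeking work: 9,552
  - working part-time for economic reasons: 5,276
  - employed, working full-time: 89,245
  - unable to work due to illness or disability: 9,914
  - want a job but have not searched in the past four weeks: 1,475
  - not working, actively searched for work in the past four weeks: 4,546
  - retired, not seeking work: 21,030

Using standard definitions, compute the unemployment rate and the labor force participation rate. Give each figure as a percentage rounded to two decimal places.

Unemployment rate ≈ 3.91%; labor force participation rate ≈ 73.47%.

Employed = 17,144 + 5,276 + 89,245 = 111,665 (anyone who worked, including part-time for economic reasons, counts as employed).
Unemployed = 4,546.
Labor force = 111,665 + 4,546 = 116,211.
Not in labor force = 9,552 + 9,914 + 1,475 + 21,030 = 41,971 (those not working and not actively searching are outside the labor force — including those who want a job but have given up searching).
Civilian working-age population = 116,211 + 41,971 = 158,182.
Unemployment rate = 4,546 / 116,211 = 3.91%.
Labor force participation rate = 116,211 / 158,182 = 73.47%.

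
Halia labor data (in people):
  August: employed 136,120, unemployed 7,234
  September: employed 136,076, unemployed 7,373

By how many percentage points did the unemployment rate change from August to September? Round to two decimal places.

August: labor force = 136,120 + 7,234 = 143,354; u = 7,234/143,354 = 5.05%.
September: labor force = 136,076 + 7,373 = 143,449; u = 7,373/143,449 = 5.14%.
Change = 5.14% − 5.05% = +0.09 pp.

The unemployment rate changed by +0.09 percentage points.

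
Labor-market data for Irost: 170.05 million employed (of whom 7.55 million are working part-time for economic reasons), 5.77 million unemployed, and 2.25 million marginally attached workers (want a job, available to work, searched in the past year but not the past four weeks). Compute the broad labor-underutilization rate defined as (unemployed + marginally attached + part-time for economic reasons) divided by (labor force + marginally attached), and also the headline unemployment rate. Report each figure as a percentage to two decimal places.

Broad underutilization rate ≈ 8.74%; headline unemployment rate ≈ 3.28%.

Labor force = 170.05 + 5.77 = 175.82 million.
Numerator = 5.77 + 2.25 + 7.55 = 15.57 million.
Denominator = 175.82 + 2.25 = 178.07 million.
Broad rate = 15.57 / 178.07 = 8.74%.
Headline unemployment rate = 5.77 / 175.82 = 3.28%.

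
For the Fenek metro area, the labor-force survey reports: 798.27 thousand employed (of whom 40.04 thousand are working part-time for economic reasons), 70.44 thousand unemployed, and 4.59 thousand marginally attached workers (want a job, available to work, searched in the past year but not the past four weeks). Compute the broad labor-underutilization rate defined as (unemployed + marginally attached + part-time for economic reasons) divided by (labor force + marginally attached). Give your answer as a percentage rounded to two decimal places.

Labor force = 798.27 + 70.44 = 868.71 thousand.
Numerator = 70.44 + 4.59 + 40.04 = 115.07 thousand.
Denominator = 868.71 + 4.59 = 873.30 thousand.
Broad rate = 115.07 / 873.30 = 13.18%.

Broad underutilization rate ≈ 13.18%.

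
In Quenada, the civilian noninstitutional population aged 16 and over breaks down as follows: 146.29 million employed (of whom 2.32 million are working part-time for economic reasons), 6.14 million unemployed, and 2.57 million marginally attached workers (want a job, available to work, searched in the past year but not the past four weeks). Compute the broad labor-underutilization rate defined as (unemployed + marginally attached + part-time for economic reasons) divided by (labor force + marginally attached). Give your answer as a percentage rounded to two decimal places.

Labor force = 146.29 + 6.14 = 152.43 million.
Numerator = 6.14 + 2.57 + 2.32 = 11.03 million.
Denominator = 152.43 + 2.57 = 155.00 million.
Broad rate = 11.03 / 155.00 = 7.12%.

Broad underutilization rate ≈ 7.12%.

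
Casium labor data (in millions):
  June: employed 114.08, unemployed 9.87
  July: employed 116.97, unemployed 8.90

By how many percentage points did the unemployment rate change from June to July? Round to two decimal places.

June: labor force = 114.08 + 9.87 = 123.95; u = 9.87/123.95 = 7.96%.
July: labor force = 116.97 + 8.90 = 125.87; u = 8.90/125.87 = 7.07%.
Change = 7.07% − 7.96% = −0.89 pp.

The unemployment rate changed by −0.89 percentage points.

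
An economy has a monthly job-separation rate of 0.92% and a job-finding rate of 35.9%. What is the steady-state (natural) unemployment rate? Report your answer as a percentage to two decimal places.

Steady-state unemployment rate ≈ 2.50%.

At steady state the flows balance: s·E = f·U, so U/(E+U) = s/(s+f).
u* = 0.92 / (0.92 + 35.9) = 0.92 / 36.82 = 2.50%.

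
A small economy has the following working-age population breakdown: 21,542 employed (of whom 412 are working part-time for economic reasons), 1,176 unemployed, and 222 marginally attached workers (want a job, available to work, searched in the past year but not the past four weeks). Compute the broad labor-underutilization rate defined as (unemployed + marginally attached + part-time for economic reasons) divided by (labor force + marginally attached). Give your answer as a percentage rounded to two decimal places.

Broad underutilization rate ≈ 7.89%.

Labor force = 21,542 + 1,176 = 22,718.
Numerator = 1,176 + 222 + 412 = 1,810.
Denominator = 22,718 + 222 = 22,940.
Broad rate = 1,810 / 22,940 = 7.89%.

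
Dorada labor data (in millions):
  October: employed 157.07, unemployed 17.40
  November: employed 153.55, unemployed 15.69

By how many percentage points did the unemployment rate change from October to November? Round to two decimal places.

The unemployment rate changed by −0.70 percentage points.

October: labor force = 157.07 + 17.40 = 174.47; u = 17.40/174.47 = 9.97%.
November: labor force = 153.55 + 15.69 = 169.24; u = 15.69/169.24 = 9.27%.
Change = 9.27% − 9.97% = −0.70 pp.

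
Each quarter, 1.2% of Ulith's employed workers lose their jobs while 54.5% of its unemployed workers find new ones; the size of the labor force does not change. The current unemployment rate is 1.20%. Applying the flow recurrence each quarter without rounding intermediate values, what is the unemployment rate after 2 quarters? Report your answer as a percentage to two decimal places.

With a fixed labor force, u_{t+1} = u_t + s·(1−u_t) − f·u_t = u_t·(1−s−f) + s.
Here 1−s−f = 0.443 and s = 0.012.
u_1 = 0.012000 × 0.443 + 0.012 = 0.017316.
u_2 = 0.017316 × 0.443 + 0.012 = 0.019671.

Unemployment rate after two quarters ≈ 1.97%.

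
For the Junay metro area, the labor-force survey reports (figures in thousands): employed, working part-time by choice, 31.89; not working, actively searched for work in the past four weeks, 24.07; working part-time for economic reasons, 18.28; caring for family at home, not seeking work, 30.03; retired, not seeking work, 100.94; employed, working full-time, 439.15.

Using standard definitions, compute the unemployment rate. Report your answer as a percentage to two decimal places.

Employed = 31.89 + 18.28 + 439.15 = 489.32 thousand (anyone who worked, including part-time for economic reasons, counts as employed).
Unemployed = 24.07 thousand.
Labor force = 489.32 + 24.07 = 513.39 thousand.
Unemployment rate = 24.07 / 513.39 = 4.69%.

Unemployment rate ≈ 4.69%.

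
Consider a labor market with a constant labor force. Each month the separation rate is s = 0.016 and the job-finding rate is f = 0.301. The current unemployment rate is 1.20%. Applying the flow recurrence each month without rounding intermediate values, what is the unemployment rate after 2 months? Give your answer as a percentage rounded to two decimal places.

With a fixed labor force, u_{t+1} = u_t + s·(1−u_t) − f·u_t = u_t·(1−s−f) + s.
Here 1−s−f = 0.683 and s = 0.016.
u_1 = 0.012000 × 0.683 + 0.016 = 0.024196.
u_2 = 0.024196 × 0.683 + 0.016 = 0.032526.

Unemployment rate after two months ≈ 3.25%.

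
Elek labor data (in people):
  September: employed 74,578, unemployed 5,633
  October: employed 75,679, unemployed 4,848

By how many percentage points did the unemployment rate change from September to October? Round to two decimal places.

September: labor force = 74,578 + 5,633 = 80,211; u = 5,633/80,211 = 7.02%.
October: labor force = 75,679 + 4,848 = 80,527; u = 4,848/80,527 = 6.02%.
Change = 6.02% − 7.02% = −1.00 pp.

The unemployment rate changed by −1.00 percentage points.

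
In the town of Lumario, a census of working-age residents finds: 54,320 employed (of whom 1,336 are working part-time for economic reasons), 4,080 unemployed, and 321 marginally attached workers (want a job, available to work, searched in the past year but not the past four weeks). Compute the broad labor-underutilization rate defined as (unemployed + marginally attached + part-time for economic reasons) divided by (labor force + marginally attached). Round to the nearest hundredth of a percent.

Labor force = 54,320 + 4,080 = 58,400.
Numerator = 4,080 + 321 + 1,336 = 5,737.
Denominator = 58,400 + 321 = 58,721.
Broad rate = 5,737 / 58,721 = 9.77%.

Broad underutilization rate ≈ 9.77%.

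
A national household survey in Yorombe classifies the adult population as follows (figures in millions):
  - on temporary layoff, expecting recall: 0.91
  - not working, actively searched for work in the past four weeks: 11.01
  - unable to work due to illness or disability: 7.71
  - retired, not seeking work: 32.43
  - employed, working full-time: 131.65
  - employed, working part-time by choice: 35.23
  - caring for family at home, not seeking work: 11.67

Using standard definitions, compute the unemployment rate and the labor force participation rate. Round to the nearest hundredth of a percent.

Employed = 131.65 + 35.23 = 166.88 million.
Unemployed = 0.91 + 11.01 = 11.92 million (jobless and actively searching, or on temporary layoff).
Labor force = 166.88 + 11.92 = 178.80 million.
Not in labor force = 7.71 + 32.43 + 11.67 = 51.81 million (those not working and not actively searching are outside the labor force).
Civilian working-age population = 178.80 + 51.81 = 230.61 million.
Unemployment rate = 11.92 / 178.80 = 6.67%.
Labor force participation rate = 178.80 / 230.61 = 77.53%.

Unemployment rate ≈ 6.67%; labor force participation rate ≈ 77.53%.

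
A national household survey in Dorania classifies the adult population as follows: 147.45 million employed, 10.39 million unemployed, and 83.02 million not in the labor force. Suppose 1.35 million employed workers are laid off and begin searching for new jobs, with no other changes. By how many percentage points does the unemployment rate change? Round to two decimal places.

The unemployment rate changes by +0.86 percentage points.

Initially, labor force = 147.45 + 10.39 = 157.84 million, so u = 10.39/157.84 = 6.58%.
After the change, employed falls and unemployed rises by 1.35; labor force unchanged → E = 146.10, U = 11.74, labor force = 157.84 million.
New unemployment rate = 11.74 / 157.84 = 7.44%.
Change = 7.44% − 6.58% = +0.86 percentage points.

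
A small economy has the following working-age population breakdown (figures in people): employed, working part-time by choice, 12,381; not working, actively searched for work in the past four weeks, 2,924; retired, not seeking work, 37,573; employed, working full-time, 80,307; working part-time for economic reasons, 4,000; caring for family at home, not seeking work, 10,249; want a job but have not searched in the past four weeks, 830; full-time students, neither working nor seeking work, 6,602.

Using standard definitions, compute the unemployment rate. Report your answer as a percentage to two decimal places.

Unemployment rate ≈ 2.94%.

Employed = 12,381 + 80,307 + 4,000 = 96,688 (anyone who worked, including part-time for economic reasons, counts as employed).
Unemployed = 2,924.
Labor force = 96,688 + 2,924 = 99,612.
Unemployment rate = 2,924 / 99,612 = 2.94%.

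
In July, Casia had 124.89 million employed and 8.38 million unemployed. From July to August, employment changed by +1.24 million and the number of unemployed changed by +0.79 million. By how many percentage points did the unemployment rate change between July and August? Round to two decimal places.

July: labor force = 124.89 + 8.38 = 133.27; u = 8.38/133.27 = 6.29%.
August: labor force = 126.13 + 9.17 = 135.30; u = 9.17/135.30 = 6.78%.
Change = 6.78% − 6.29% = +0.49 pp.

The unemployment rate changed by +0.49 percentage points.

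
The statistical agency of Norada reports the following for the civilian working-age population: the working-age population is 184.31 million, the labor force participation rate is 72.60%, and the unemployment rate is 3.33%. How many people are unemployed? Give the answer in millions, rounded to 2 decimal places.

About 4.46 million are unemployed.

Labor force = 0.7260 × 184.31 = 133.81 million.
Unemployed = 0.0333 × 133.81 ≈ 4.46 million.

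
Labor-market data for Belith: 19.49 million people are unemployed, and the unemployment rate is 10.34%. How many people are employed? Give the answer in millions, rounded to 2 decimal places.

Labor force = U / u = 19.49 / 0.1034 ≈ 188.49 million.
Employed = labor force − unemployed = 188.49 − 19.49 = 169.00 million.

About 169.00 million are employed.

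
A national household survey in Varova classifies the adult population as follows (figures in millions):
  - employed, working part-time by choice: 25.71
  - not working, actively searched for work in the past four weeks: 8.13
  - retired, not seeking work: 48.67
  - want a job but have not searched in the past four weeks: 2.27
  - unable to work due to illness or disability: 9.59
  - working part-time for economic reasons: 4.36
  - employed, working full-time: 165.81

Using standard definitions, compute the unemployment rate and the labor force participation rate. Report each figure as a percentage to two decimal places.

Unemployment rate ≈ 3.99%; labor force participation rate ≈ 77.12%.

Employed = 25.71 + 4.36 + 165.81 = 195.88 million (anyone who worked, including part-time for economic reasons, counts as employed).
Unemployed = 8.13 million.
Labor force = 195.88 + 8.13 = 204.01 million.
Not in labor force = 48.67 + 2.27 + 9.59 = 60.53 million (those not working and not actively searching are outside the labor force — including those who want a job but have given up searching).
Civilian working-age population = 204.01 + 60.53 = 264.54 million.
Unemployment rate = 8.13 / 204.01 = 3.99%.
Labor force participation rate = 204.01 / 264.54 = 77.12%.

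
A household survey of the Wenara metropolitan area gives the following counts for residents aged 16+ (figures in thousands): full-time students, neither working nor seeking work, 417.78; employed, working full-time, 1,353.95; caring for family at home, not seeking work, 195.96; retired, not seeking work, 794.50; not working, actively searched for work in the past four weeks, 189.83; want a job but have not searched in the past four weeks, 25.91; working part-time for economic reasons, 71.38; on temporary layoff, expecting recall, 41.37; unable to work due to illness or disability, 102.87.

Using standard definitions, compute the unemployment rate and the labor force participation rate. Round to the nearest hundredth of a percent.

Employed = 1,353.95 + 71.38 = 1,425.33 thousand (anyone who worked, including part-time for economic reasons, counts as employed).
Unemployed = 189.83 + 41.37 = 231.20 thousand (jobless and actively searching, or on temporary layoff).
Labor force = 1,425.33 + 231.20 = 1,656.53 thousand.
Not in labor force = 417.78 + 195.96 + 794.50 + 25.91 + 102.87 = 1,537.02 thousand (those not working and not actively searching are outside the labor force — including those who want a job but have given up searching).
Civilian working-age population = 1,656.53 + 1,537.02 = 3,193.55 thousand.
Unemployment rate = 231.20 / 1,656.53 = 13.96%.
Labor force participation rate = 1,656.53 / 3,193.55 = 51.87%.

Unemployment rate ≈ 13.96%; labor force participation rate ≈ 51.87%.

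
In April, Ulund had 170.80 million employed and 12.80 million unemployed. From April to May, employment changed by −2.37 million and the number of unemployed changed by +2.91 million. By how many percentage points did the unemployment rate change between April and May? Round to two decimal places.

The unemployment rate changed by +1.56 percentage points.

April: labor force = 170.80 + 12.80 = 183.60; u = 12.80/183.60 = 6.97%.
May: labor force = 168.43 + 15.71 = 184.14; u = 15.71/184.14 = 8.53%.
Change = 8.53% − 6.97% = +1.56 pp.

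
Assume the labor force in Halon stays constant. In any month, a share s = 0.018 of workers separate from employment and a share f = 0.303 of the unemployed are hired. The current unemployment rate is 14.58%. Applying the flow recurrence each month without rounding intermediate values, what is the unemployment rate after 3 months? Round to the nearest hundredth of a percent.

Unemployment rate after three months ≈ 8.42%.

With a fixed labor force, u_{t+1} = u_t + s·(1−u_t) − f·u_t = u_t·(1−s−f) + s.
Here 1−s−f = 0.679 and s = 0.018.
u_1 = 0.145800 × 0.679 + 0.018 = 0.116998.
u_2 = 0.116998 × 0.679 + 0.018 = 0.097442.
u_3 = 0.097442 × 0.679 + 0.018 = 0.084163.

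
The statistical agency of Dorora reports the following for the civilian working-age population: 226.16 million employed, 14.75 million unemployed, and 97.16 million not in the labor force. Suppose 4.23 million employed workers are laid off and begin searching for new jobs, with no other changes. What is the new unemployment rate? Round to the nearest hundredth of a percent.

New unemployment rate ≈ 7.88%.

Initially, labor force = 226.16 + 14.75 = 240.91 million, so u = 14.75/240.91 = 6.12%.
After the change, employed falls and unemployed rises by 4.23; labor force unchanged → E = 221.93, U = 18.98, labor force = 240.91 million.
New unemployment rate = 18.98 / 240.91 = 7.88%.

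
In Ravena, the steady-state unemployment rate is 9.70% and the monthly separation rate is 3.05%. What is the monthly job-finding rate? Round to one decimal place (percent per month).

Job-finding rate ≈ 28.4% per month.

From u* = s/(s+f): f = s·(1−u)/u.
f = 3.05 × (1 − 0.0970) / 0.0970 = 2.7542 / 0.0970 ≈ 28.4% per month.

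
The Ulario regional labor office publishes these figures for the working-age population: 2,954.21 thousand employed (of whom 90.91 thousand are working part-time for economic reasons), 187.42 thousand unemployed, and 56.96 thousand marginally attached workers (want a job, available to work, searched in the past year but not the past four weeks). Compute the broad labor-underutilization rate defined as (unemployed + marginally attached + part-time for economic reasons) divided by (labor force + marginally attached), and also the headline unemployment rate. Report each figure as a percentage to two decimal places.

Broad underutilization rate ≈ 10.48%; headline unemployment rate ≈ 5.97%.

Labor force = 2,954.21 + 187.42 = 3,141.63 thousand.
Numerator = 187.42 + 56.96 + 90.91 = 335.29 thousand.
Denominator = 3,141.63 + 56.96 = 3,198.59 thousand.
Broad rate = 335.29 / 3,198.59 = 10.48%.
Headline unemployment rate = 187.42 / 3,141.63 = 5.97%.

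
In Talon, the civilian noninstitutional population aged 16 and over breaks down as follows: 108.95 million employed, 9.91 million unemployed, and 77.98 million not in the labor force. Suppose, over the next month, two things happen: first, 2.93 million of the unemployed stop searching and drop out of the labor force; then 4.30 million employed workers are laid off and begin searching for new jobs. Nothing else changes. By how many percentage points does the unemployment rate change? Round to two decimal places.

Initially, labor force = 108.95 + 9.91 = 118.86 million, so u = 9.91/118.86 = 8.34%.
After the first change, unemployed and labor force both fall by 2.93 → E = 108.95, U = 6.98, labor force = 115.93 million.
After the second change, employed falls and unemployed rises by 4.30; labor force unchanged → E = 104.65, U = 11.28, labor force = 115.93 million.
New unemployment rate = 11.28 / 115.93 = 9.73%.
Change = 9.73% − 8.34% = +1.39 percentage points.

The unemployment rate changes by +1.39 percentage points.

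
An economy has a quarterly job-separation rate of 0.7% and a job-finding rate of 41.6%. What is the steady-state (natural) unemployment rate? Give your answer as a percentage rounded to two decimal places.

Steady-state unemployment rate ≈ 1.65%.

At steady state the flows balance: s·E = f·U, so U/(E+U) = s/(s+f).
u* = 0.7 / (0.7 + 41.6) = 0.7 / 42.30 = 1.65%.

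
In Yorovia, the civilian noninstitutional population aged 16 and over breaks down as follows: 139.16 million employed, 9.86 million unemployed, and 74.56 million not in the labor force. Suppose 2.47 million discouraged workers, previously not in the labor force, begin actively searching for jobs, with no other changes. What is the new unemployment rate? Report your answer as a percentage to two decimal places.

Initially, labor force = 139.16 + 9.86 = 149.02 million, so u = 9.86/149.02 = 6.62%.
After the change, unemployed and labor force both rise by 2.47 → E = 139.16, U = 12.33, labor force = 151.49 million.
New unemployment rate = 12.33 / 151.49 = 8.14%.

New unemployment rate ≈ 8.14%.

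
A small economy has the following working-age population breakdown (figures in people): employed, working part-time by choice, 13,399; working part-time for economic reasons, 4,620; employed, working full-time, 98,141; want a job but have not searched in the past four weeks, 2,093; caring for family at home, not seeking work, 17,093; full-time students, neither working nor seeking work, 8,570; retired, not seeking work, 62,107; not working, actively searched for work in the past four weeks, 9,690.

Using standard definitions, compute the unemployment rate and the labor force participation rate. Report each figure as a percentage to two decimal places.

Unemployment rate ≈ 7.70%; labor force participation rate ≈ 58.34%.

Employed = 13,399 + 4,620 + 98,141 = 116,160 (anyone who worked, including part-time for economic reasons, counts as employed).
Unemployed = 9,690.
Labor force = 116,160 + 9,690 = 125,850.
Not in labor force = 2,093 + 17,093 + 8,570 + 62,107 = 89,863 (those not working and not actively searching are outside the labor force — including those who want a job but have given up searching).
Civilian working-age population = 125,850 + 89,863 = 215,713.
Unemployment rate = 9,690 / 125,850 = 7.70%.
Labor force participation rate = 125,850 / 215,713 = 58.34%.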